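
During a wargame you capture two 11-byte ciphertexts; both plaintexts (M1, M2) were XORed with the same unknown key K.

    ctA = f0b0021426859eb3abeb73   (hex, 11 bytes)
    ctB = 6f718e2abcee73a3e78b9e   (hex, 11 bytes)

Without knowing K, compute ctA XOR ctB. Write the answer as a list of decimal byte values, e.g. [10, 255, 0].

ctA ⊕ ctB = (M1 ⊕ K) ⊕ (M2 ⊕ K) = M1 ⊕ M2 — the shared key cancels under XOR.
11110000 ^ 01101111 = 10011111
10110000 ^ 01110001 = 11000001
00000010 ^ 10001110 = 10001100
00010100 ^ 00101010 = 00111110
00100110 ^ 10111100 = 10011010
10000101 ^ 11101110 = 01101011
10011110 ^ 01110011 = 11101101
10110011 ^ 10100011 = 00010000
10101011 ^ 11100111 = 01001100
11101011 ^ 10001011 = 01100000
01110011 ^ 10011110 = 11101101

[159, 193, 140, 62, 154, 107, 237, 16, 76, 96, 237]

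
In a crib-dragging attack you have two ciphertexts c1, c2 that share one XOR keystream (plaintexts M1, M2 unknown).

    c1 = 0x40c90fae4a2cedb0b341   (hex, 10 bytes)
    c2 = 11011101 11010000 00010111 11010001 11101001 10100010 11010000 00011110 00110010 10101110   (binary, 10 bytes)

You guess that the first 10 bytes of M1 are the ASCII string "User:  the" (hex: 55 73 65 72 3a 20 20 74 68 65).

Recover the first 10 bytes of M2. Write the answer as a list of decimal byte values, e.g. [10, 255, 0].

[200, 106, 125, 13, 153, 174, 29, 218, 233, 138]

First, c1 ⊕ c2 = (M1 ⊕ K) ⊕ (M2 ⊕ K) = M1 ⊕ M2, so the key drops out. Then M2 = (M1 ⊕ M2) ⊕ M1 over the first 10 bytes.
byte 0: (40 ^ dd) ^ 55 = 9d ^ 55 = c8
byte 1: (c9 ^ d0) ^ 73 = 19 ^ 73 = 6a
byte 2: (0f ^ 17) ^ 65 = 18 ^ 65 = 7d
byte 3: (ae ^ d1) ^ 72 = 7f ^ 72 = 0d
byte 4: (4a ^ e9) ^ 3a = a3 ^ 3a = 99
byte 5: (2c ^ a2) ^ 20 = 8e ^ 20 = ae
byte 6: (ed ^ d0) ^ 20 = 3d ^ 20 = 1d
byte 7: (b0 ^ 1e) ^ 74 = ae ^ 74 = da
byte 8: (b3 ^ 32) ^ 68 = 81 ^ 68 = e9
byte 9: (41 ^ ae) ^ 65 = ef ^ 65 = 8a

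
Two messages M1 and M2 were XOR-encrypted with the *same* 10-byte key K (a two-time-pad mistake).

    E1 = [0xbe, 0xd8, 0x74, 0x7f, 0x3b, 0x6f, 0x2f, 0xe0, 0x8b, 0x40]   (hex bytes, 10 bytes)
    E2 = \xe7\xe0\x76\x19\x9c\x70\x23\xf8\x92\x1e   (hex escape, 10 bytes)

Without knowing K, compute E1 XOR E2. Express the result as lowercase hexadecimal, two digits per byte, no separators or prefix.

59380266a71f0c18195e

E1 ⊕ E2 = (M1 ⊕ K) ⊕ (M2 ⊕ K) = M1 ⊕ M2 — the shared key cancels under XOR.
10111110 XOR 11100111 = 01011001
11011000 XOR 11100000 = 00111000
01110100 XOR 01110110 = 00000010
01111111 XOR 00011001 = 01100110
00111011 XOR 10011100 = 10100111
01101111 XOR 01110000 = 00011111
00101111 XOR 00100011 = 00001100
11100000 XOR 11111000 = 00011000
10001011 XOR 10010010 = 00011001
01000000 XOR 00011110 = 01011110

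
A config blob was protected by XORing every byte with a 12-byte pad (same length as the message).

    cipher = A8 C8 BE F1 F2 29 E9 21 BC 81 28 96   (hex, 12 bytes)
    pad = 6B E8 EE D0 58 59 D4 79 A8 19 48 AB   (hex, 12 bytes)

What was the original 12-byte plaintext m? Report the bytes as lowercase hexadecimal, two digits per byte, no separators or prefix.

byte 0: 10101000 ^ 01101011 = 11000011
byte 1: 11001000 ^ 11101000 = 00100000
byte 2: 10111110 ^ 11101110 = 01010000
byte 3: 11110001 ^ 11010000 = 00100001
byte 4: 11110010 ^ 01011000 = 10101010
byte 5: 00101001 ^ 01011001 = 01110000
byte 6: 11101001 ^ 11010100 = 00111101
byte 7: 00100001 ^ 01111001 = 01011000
byte 8: 10111100 ^ 10101000 = 00010100
byte 9: 10000001 ^ 00011001 = 10011000
byte 10: 00101000 ^ 01001000 = 01100000
byte 11: 10010110 ^ 10101011 = 00111101

c3205021aa703d581498603d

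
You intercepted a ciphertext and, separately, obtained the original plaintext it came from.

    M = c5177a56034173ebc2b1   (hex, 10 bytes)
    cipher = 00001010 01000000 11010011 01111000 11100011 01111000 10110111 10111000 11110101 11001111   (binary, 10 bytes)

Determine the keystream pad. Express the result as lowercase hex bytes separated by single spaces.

Since cipher = M ⊕ pad, XORing both sides with M gives pad = M ⊕ cipher.
c5 ⊕ 0a = cf
17 ⊕ 40 = 57
7a ⊕ d3 = a9
56 ⊕ 78 = 2e
03 ⊕ e3 = e0
41 ⊕ 78 = 39
73 ⊕ b7 = c4
eb ⊕ b8 = 53
c2 ⊕ f5 = 37
b1 ⊕ cf = 7e

cf 57 a9 2e e0 39 c4 53 37 7e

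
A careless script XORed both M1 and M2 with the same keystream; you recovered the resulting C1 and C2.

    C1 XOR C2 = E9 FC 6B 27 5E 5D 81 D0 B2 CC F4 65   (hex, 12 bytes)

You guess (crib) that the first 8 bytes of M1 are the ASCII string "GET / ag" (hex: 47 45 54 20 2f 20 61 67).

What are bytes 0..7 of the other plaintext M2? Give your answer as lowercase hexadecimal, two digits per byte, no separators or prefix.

Since C1 ⊕ C2 = M1 ⊕ M2, XORing with the guessed M1 bytes yields the corresponding M2 bytes: M2 = (C1 ⊕ C2) ⊕ M1.
11101001 XOR 01000111 = 10101110
11111100 XOR 01000101 = 10111001
01101011 XOR 01010100 = 00111111
00100111 XOR 00100000 = 00000111
01011110 XOR 00101111 = 01110001
01011101 XOR 00100000 = 01111101
10000001 XOR 01100001 = 11100000
11010000 XOR 01100111 = 10110111

aeb93f07717de0b7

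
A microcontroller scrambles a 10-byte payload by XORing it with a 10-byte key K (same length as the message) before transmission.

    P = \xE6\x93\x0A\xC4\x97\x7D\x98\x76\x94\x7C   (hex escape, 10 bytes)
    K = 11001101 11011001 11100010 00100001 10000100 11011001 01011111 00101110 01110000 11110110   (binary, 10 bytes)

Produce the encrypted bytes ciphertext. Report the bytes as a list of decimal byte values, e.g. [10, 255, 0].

230 ⊕ 205 =  43
147 ⊕ 217 =  74
 10 ⊕ 226 = 232
196 ⊕  33 = 229
151 ⊕ 132 =  19
125 ⊕ 217 = 164
152 ⊕  95 = 199
118 ⊕  46 =  88
148 ⊕ 112 = 228
124 ⊕ 246 = 138

[43, 74, 232, 229, 19, 164, 199, 88, 228, 138]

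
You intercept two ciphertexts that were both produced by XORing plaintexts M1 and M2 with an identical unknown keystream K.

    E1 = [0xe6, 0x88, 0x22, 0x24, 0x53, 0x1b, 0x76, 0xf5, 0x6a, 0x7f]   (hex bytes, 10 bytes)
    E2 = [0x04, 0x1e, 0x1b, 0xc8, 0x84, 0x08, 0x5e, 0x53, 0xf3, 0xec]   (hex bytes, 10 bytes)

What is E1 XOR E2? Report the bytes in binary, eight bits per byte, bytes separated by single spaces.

E1 ⊕ E2 = (M1 ⊕ K) ⊕ (M2 ⊕ K) = M1 ⊕ M2 — the shared key cancels under XOR.
e6 XOR 04 = e2
88 XOR 1e = 96
22 XOR 1b = 39
24 XOR c8 = ec
53 XOR 84 = d7
1b XOR 08 = 13
76 XOR 5e = 28
f5 XOR 53 = a6
6a XOR f3 = 99
7f XOR ec = 93

11100010 10010110 00111001 11101100 11010111 00010011 00101000 10100110 10011001 10010011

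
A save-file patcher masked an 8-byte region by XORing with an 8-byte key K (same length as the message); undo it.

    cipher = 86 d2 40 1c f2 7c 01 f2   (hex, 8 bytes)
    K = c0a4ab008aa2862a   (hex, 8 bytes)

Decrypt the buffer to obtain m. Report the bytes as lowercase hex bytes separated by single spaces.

XOR is its own inverse, so applying the key byte-wise gives the result directly.
10000110 XOR 11000000 = 01000110
11010010 XOR 10100100 = 01110110
01000000 XOR 10101011 = 11101011
00011100 XOR 00000000 = 00011100
11110010 XOR 10001010 = 01111000
01111100 XOR 10100010 = 11011110
00000001 XOR 10000110 = 10000111
11110010 XOR 00101010 = 11011000

46 76 eb 1c 78 de 87 d8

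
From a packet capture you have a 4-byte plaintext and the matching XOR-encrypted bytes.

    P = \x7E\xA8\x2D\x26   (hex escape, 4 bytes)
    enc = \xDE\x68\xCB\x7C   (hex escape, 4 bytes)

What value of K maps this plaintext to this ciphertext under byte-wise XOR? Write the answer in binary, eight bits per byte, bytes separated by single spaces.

10100000 11000000 11100110 01011010

Since enc = P ⊕ K, XORing both sides with P gives K = P ⊕ enc.
byte 0: 7e xor de = a0
byte 1: a8 xor 68 = c0
byte 2: 2d xor cb = e6
byte 3: 26 xor 7c = 5a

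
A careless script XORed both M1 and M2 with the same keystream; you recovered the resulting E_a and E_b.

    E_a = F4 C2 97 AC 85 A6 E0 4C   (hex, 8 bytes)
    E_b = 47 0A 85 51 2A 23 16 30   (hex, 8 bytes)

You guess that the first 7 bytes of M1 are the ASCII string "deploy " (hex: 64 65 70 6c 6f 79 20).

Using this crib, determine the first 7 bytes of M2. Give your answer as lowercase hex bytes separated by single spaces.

d7 ad 62 91 c0 fc d6

First, E_a ⊕ E_b = (M1 ⊕ K) ⊕ (M2 ⊕ K) = M1 ⊕ M2, so the key drops out. Then M2 = (M1 ⊕ M2) ⊕ M1 over the first 7 bytes.
byte 0: (f4 ^ 47) ^ 64 = b3 ^ 64 = d7
byte 1: (c2 ^ 0a) ^ 65 = c8 ^ 65 = ad
byte 2: (97 ^ 85) ^ 70 = 12 ^ 70 = 62
byte 3: (ac ^ 51) ^ 6c = fd ^ 6c = 91
byte 4: (85 ^ 2a) ^ 6f = af ^ 6f = c0
byte 5: (a6 ^ 23) ^ 79 = 85 ^ 79 = fc
byte 6: (e0 ^ 16) ^ 20 = f6 ^ 20 = d6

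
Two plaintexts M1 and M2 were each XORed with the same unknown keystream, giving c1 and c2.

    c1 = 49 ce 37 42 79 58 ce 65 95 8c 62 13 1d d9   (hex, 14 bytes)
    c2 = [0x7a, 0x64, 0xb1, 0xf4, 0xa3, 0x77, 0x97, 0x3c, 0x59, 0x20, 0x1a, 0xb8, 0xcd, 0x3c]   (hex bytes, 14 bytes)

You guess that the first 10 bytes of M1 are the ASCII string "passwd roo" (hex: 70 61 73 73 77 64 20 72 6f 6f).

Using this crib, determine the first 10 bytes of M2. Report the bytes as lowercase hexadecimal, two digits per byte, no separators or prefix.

First, c1 ⊕ c2 = (M1 ⊕ K) ⊕ (M2 ⊕ K) = M1 ⊕ M2, so the key drops out. Then M2 = (M1 ⊕ M2) ⊕ M1 over the first 10 bytes.
byte 0: (49 ⊕ 7a) ⊕ 70 = 33 ⊕ 70 = 43
byte 1: (ce ⊕ 64) ⊕ 61 = aa ⊕ 61 = cb
byte 2: (37 ⊕ b1) ⊕ 73 = 86 ⊕ 73 = f5
byte 3: (42 ⊕ f4) ⊕ 73 = b6 ⊕ 73 = c5
byte 4: (79 ⊕ a3) ⊕ 77 = da ⊕ 77 = ad
byte 5: (58 ⊕ 77) ⊕ 64 = 2f ⊕ 64 = 4b
byte 6: (ce ⊕ 97) ⊕ 20 = 59 ⊕ 20 = 79
byte 7: (65 ⊕ 3c) ⊕ 72 = 59 ⊕ 72 = 2b
byte 8: (95 ⊕ 59) ⊕ 6f = cc ⊕ 6f = a3
byte 9: (8c ⊕ 20) ⊕ 6f = ac ⊕ 6f = c3

43cbf5c5ad4b792ba3c3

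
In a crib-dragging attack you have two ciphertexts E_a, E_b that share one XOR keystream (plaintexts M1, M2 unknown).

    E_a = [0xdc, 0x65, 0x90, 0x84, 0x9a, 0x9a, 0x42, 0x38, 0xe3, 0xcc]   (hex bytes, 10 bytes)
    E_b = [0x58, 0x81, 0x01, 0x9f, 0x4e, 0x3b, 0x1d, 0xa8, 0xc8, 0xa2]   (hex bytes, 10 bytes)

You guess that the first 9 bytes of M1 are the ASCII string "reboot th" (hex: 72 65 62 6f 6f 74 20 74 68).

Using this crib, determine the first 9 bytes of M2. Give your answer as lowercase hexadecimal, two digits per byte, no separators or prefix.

f681f374bbd57fe443

First, E_a ⊕ E_b = (M1 ⊕ K) ⊕ (M2 ⊕ K) = M1 ⊕ M2, so the key drops out. Then M2 = (M1 ⊕ M2) ⊕ M1 over the first 9 bytes.
byte 0: (dc XOR 58) XOR 72 = 84 XOR 72 = f6
byte 1: (65 XOR 81) XOR 65 = e4 XOR 65 = 81
byte 2: (90 XOR 01) XOR 62 = 91 XOR 62 = f3
byte 3: (84 XOR 9f) XOR 6f = 1b XOR 6f = 74
byte 4: (9a XOR 4e) XOR 6f = d4 XOR 6f = bb
byte 5: (9a XOR 3b) XOR 74 = a1 XOR 74 = d5
byte 6: (42 XOR 1d) XOR 20 = 5f XOR 20 = 7f
byte 7: (38 XOR a8) XOR 74 = 90 XOR 74 = e4
byte 8: (e3 XOR c8) XOR 68 = 2b XOR 68 = 43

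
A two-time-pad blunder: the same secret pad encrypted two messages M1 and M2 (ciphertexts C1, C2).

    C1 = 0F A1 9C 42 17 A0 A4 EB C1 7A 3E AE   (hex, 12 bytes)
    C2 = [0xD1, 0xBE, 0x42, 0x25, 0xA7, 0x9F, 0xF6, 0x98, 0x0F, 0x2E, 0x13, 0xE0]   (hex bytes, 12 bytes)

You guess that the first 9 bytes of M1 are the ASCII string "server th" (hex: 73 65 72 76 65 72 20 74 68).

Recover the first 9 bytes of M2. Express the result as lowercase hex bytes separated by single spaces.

First, C1 ⊕ C2 = (M1 ⊕ K) ⊕ (M2 ⊕ K) = M1 ⊕ M2, so the key drops out. Then M2 = (M1 ⊕ M2) ⊕ M1 over the first 9 bytes.
byte 0: (0f ⊕ d1) ⊕ 73 = de ⊕ 73 = ad
byte 1: (a1 ⊕ be) ⊕ 65 = 1f ⊕ 65 = 7a
byte 2: (9c ⊕ 42) ⊕ 72 = de ⊕ 72 = ac
byte 3: (42 ⊕ 25) ⊕ 76 = 67 ⊕ 76 = 11
byte 4: (17 ⊕ a7) ⊕ 65 = b0 ⊕ 65 = d5
byte 5: (a0 ⊕ 9f) ⊕ 72 = 3f ⊕ 72 = 4d
byte 6: (a4 ⊕ f6) ⊕ 20 = 52 ⊕ 20 = 72
byte 7: (eb ⊕ 98) ⊕ 74 = 73 ⊕ 74 = 07
byte 8: (c1 ⊕ 0f) ⊕ 68 = ce ⊕ 68 = a6

ad 7a ac 11 d5 4d 72 07 a6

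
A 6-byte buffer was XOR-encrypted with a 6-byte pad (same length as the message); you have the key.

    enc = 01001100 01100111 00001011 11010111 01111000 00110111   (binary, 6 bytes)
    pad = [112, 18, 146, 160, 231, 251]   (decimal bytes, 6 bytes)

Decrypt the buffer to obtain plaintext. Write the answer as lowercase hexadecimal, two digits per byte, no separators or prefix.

XOR is its own inverse, so applying the key byte-wise gives the result directly.
4c xor 70 = 3c
67 xor 12 = 75
0b xor 92 = 99
d7 xor a0 = 77
78 xor e7 = 9f
37 xor fb = cc

3c7599779fcc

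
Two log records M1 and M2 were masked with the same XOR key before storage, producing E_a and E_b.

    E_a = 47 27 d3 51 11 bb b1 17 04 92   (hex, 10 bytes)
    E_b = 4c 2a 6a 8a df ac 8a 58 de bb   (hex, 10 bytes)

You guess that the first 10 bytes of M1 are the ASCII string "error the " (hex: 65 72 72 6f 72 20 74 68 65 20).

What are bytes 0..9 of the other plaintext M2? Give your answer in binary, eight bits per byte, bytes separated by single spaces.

First, E_a ⊕ E_b = (M1 ⊕ K) ⊕ (M2 ⊕ K) = M1 ⊕ M2, so the key drops out. Then M2 = (M1 ⊕ M2) ⊕ M1 over the first 10 bytes.
byte 0: (47 XOR 4c) XOR 65 = 0b XOR 65 = 6e
byte 1: (27 XOR 2a) XOR 72 = 0d XOR 72 = 7f
byte 2: (d3 XOR 6a) XOR 72 = b9 XOR 72 = cb
byte 3: (51 XOR 8a) XOR 6f = db XOR 6f = b4
byte 4: (11 XOR df) XOR 72 = ce XOR 72 = bc
byte 5: (bb XOR ac) XOR 20 = 17 XOR 20 = 37
byte 6: (b1 XOR 8a) XOR 74 = 3b XOR 74 = 4f
byte 7: (17 XOR 58) XOR 68 = 4f XOR 68 = 27
byte 8: (04 XOR de) XOR 65 = da XOR 65 = bf
byte 9: (92 XOR bb) XOR 20 = 29 XOR 20 = 09

01101110 01111111 11001011 10110100 10111100 00110111 01001111 00100111 10111111 00001001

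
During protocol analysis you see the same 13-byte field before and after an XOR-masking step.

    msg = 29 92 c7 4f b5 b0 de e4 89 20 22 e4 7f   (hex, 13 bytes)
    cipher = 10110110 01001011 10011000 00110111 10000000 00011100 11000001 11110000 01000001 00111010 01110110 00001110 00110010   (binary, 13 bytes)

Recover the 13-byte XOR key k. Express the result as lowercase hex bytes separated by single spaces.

Since cipher = msg ⊕ k, XORing both sides with msg gives k = msg ⊕ cipher.
byte 0: 29 ⊕ b6 = 9f
byte 1: 92 ⊕ 4b = d9
byte 2: c7 ⊕ 98 = 5f
byte 3: 4f ⊕ 37 = 78
byte 4: b5 ⊕ 80 = 35
byte 5: b0 ⊕ 1c = ac
byte 6: de ⊕ c1 = 1f
byte 7: e4 ⊕ f0 = 14
byte 8: 89 ⊕ 41 = c8
byte 9: 20 ⊕ 3a = 1a
byte 10: 22 ⊕ 76 = 54
byte 11: e4 ⊕ 0e = ea
byte 12: 7f ⊕ 32 = 4d

9f d9 5f 78 35 ac 1f 14 c8 1a 54 ea 4d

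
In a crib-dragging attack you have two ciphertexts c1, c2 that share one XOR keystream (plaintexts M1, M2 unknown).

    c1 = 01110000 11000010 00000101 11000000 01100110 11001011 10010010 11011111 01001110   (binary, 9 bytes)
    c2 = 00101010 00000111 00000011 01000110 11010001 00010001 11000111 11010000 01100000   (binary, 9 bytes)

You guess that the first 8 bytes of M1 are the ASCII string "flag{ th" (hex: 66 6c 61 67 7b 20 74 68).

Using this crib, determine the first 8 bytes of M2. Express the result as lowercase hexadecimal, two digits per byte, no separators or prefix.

3ca967e1ccfa2167

First, c1 ⊕ c2 = (M1 ⊕ K) ⊕ (M2 ⊕ K) = M1 ⊕ M2, so the key drops out. Then M2 = (M1 ⊕ M2) ⊕ M1 over the first 8 bytes.
byte 0: (70 ⊕ 2a) ⊕ 66 = 5a ⊕ 66 = 3c
byte 1: (c2 ⊕ 07) ⊕ 6c = c5 ⊕ 6c = a9
byte 2: (05 ⊕ 03) ⊕ 61 = 06 ⊕ 61 = 67
byte 3: (c0 ⊕ 46) ⊕ 67 = 86 ⊕ 67 = e1
byte 4: (66 ⊕ d1) ⊕ 7b = b7 ⊕ 7b = cc
byte 5: (cb ⊕ 11) ⊕ 20 = da ⊕ 20 = fa
byte 6: (92 ⊕ c7) ⊕ 74 = 55 ⊕ 74 = 21
byte 7: (df ⊕ d0) ⊕ 68 = 0f ⊕ 68 = 67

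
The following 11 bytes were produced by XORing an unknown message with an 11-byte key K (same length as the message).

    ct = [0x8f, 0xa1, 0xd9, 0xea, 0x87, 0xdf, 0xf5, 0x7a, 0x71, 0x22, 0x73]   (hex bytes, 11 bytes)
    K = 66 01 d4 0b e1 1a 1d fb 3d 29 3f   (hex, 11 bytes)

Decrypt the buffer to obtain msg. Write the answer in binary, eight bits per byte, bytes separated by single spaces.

8f ⊕ 66 = e9
a1 ⊕ 01 = a0
d9 ⊕ d4 = 0d
ea ⊕ 0b = e1
87 ⊕ e1 = 66
df ⊕ 1a = c5
f5 ⊕ 1d = e8
7a ⊕ fb = 81
71 ⊕ 3d = 4c
22 ⊕ 29 = 0b
73 ⊕ 3f = 4c

11101001 10100000 00001101 11100001 01100110 11000101 11101000 10000001 01001100 00001011 01001100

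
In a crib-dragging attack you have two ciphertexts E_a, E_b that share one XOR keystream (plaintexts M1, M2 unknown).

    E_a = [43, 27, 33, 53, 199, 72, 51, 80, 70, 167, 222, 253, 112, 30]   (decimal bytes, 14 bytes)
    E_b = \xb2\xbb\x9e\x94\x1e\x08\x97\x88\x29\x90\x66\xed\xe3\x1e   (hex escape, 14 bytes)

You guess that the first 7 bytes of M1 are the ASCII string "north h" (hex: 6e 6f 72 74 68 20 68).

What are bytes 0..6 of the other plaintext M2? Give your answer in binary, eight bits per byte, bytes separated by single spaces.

First, E_a ⊕ E_b = (M1 ⊕ K) ⊕ (M2 ⊕ K) = M1 ⊕ M2, so the key drops out. Then M2 = (M1 ⊕ M2) ⊕ M1 over the first 7 bytes.
byte 0: (2b ⊕ b2) ⊕ 6e = 99 ⊕ 6e = f7
byte 1: (1b ⊕ bb) ⊕ 6f = a0 ⊕ 6f = cf
byte 2: (21 ⊕ 9e) ⊕ 72 = bf ⊕ 72 = cd
byte 3: (35 ⊕ 94) ⊕ 74 = a1 ⊕ 74 = d5
byte 4: (c7 ⊕ 1e) ⊕ 68 = d9 ⊕ 68 = b1
byte 5: (48 ⊕ 08) ⊕ 20 = 40 ⊕ 20 = 60
byte 6: (33 ⊕ 97) ⊕ 68 = a4 ⊕ 68 = cc

11110111 11001111 11001101 11010101 10110001 01100000 11001100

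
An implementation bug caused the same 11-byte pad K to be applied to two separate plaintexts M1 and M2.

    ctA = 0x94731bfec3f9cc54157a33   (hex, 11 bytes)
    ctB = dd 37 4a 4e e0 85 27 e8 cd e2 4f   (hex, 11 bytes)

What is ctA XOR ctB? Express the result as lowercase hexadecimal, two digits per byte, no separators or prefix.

ctA ⊕ ctB = (M1 ⊕ K) ⊕ (M2 ⊕ K) = M1 ⊕ M2 — the shared key cancels under XOR.
byte 0: 148 XOR 221 =  73
byte 1: 115 XOR  55 =  68
byte 2:  27 XOR  74 =  81
byte 3: 254 XOR  78 = 176
byte 4: 195 XOR 224 =  35
byte 5: 249 XOR 133 = 124
byte 6: 204 XOR  39 = 235
byte 7:  84 XOR 232 = 188
byte 8:  21 XOR 205 = 216
byte 9: 122 XOR 226 = 152
byte 10:  51 XOR  79 = 124

494451b0237cebbcd8987c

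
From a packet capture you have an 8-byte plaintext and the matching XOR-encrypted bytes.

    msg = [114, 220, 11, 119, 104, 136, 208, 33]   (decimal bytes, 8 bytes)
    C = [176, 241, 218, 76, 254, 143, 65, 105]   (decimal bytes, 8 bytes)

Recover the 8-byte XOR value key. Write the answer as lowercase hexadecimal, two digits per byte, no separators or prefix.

Since C = msg ⊕ key, XORing both sides with msg gives key = msg ⊕ C.
72 xor b0 = c2
dc xor f1 = 2d
0b xor da = d1
77 xor 4c = 3b
68 xor fe = 96
88 xor 8f = 07
d0 xor 41 = 91
21 xor 69 = 48

c22dd13b96079148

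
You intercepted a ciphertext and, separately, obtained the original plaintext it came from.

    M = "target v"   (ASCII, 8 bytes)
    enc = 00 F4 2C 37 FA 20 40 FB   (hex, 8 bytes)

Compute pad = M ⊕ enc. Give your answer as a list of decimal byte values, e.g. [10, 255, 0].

[116, 149, 94, 80, 159, 84, 96, 141]

Since enc = M ⊕ pad, XORing both sides with M gives pad = M ⊕ enc.
74 xor 00 = 74
61 xor f4 = 95
72 xor 2c = 5e
67 xor 37 = 50
65 xor fa = 9f
74 xor 20 = 54
20 xor 40 = 60
76 xor fb = 8d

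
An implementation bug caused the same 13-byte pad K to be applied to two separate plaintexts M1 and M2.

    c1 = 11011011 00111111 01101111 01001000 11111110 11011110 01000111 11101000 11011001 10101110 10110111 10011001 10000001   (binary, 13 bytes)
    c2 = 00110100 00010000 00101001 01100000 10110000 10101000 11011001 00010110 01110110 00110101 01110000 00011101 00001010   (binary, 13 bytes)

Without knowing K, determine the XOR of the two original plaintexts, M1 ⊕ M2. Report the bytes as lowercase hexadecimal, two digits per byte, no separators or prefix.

ef2f46284e769efeaf9bc7848b

c1 ⊕ c2 = (M1 ⊕ K) ⊕ (M2 ⊕ K) = M1 ⊕ M2 — the shared key cancels under XOR.
db ⊕ 34 = ef
3f ⊕ 10 = 2f
6f ⊕ 29 = 46
48 ⊕ 60 = 28
fe ⊕ b0 = 4e
de ⊕ a8 = 76
47 ⊕ d9 = 9e
e8 ⊕ 16 = fe
d9 ⊕ 76 = af
ae ⊕ 35 = 9b
b7 ⊕ 70 = c7
99 ⊕ 1d = 84
81 ⊕ 0a = 8b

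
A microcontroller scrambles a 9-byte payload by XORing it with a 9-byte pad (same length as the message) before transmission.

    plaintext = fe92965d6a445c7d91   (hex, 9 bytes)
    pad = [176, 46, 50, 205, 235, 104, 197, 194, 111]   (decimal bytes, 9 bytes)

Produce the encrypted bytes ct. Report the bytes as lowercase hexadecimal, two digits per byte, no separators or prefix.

4ebca490812c99bffe

11111110 ^ 10110000 = 01001110
10010010 ^ 00101110 = 10111100
10010110 ^ 00110010 = 10100100
01011101 ^ 11001101 = 10010000
01101010 ^ 11101011 = 10000001
01000100 ^ 01101000 = 00101100
01011100 ^ 11000101 = 10011001
01111101 ^ 11000010 = 10111111
10010001 ^ 01101111 = 11111110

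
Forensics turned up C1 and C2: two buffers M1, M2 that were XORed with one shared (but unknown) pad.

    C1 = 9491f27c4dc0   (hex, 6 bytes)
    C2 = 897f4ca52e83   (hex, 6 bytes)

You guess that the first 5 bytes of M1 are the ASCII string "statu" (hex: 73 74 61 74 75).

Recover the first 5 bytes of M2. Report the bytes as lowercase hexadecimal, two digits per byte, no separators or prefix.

First, C1 ⊕ C2 = (M1 ⊕ K) ⊕ (M2 ⊕ K) = M1 ⊕ M2, so the key drops out. Then M2 = (M1 ⊕ M2) ⊕ M1 over the first 5 bytes.
byte 0: (94 XOR 89) XOR 73 = 1d XOR 73 = 6e
byte 1: (91 XOR 7f) XOR 74 = ee XOR 74 = 9a
byte 2: (f2 XOR 4c) XOR 61 = be XOR 61 = df
byte 3: (7c XOR a5) XOR 74 = d9 XOR 74 = ad
byte 4: (4d XOR 2e) XOR 75 = 63 XOR 75 = 16

6e9adfad16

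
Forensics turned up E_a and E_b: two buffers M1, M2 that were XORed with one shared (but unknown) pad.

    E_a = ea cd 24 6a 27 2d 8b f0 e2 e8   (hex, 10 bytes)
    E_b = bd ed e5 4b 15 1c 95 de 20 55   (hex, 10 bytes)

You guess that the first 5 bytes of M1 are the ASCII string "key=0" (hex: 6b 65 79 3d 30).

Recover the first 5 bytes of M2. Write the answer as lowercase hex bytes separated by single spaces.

3c 45 b8 1c 02

First, E_a ⊕ E_b = (M1 ⊕ K) ⊕ (M2 ⊕ K) = M1 ⊕ M2, so the key drops out. Then M2 = (M1 ⊕ M2) ⊕ M1 over the first 5 bytes.
byte 0: (ea XOR bd) XOR 6b = 57 XOR 6b = 3c
byte 1: (cd XOR ed) XOR 65 = 20 XOR 65 = 45
byte 2: (24 XOR e5) XOR 79 = c1 XOR 79 = b8
byte 3: (6a XOR 4b) XOR 3d = 21 XOR 3d = 1c
byte 4: (27 XOR 15) XOR 30 = 32 XOR 30 = 02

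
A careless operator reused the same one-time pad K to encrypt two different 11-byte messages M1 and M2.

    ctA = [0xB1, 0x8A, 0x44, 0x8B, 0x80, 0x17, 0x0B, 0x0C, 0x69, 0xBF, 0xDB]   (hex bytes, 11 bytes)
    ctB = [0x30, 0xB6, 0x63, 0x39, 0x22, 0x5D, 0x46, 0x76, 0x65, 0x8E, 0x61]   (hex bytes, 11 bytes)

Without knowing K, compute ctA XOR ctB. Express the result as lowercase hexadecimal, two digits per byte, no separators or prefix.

813c27b2a24a4d7a0c31ba

ctA ⊕ ctB = (M1 ⊕ K) ⊕ (M2 ⊕ K) = M1 ⊕ M2 — the shared key cancels under XOR.
177 xor  48 = 129
138 xor 182 =  60
 68 xor  99 =  39
139 xor  57 = 178
128 xor  34 = 162
 23 xor  93 =  74
 11 xor  70 =  77
 12 xor 118 = 122
105 xor 101 =  12
191 xor 142 =  49
219 xor  97 = 186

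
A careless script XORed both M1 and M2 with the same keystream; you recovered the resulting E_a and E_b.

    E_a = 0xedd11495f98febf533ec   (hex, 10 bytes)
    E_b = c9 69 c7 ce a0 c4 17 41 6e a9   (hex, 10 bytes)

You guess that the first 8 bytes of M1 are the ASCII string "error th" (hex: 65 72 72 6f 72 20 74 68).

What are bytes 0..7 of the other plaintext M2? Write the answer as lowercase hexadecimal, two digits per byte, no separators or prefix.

41caa1342b6b88dc

First, E_a ⊕ E_b = (M1 ⊕ K) ⊕ (M2 ⊕ K) = M1 ⊕ M2, so the key drops out. Then M2 = (M1 ⊕ M2) ⊕ M1 over the first 8 bytes.
byte 0: (ed XOR c9) XOR 65 = 24 XOR 65 = 41
byte 1: (d1 XOR 69) XOR 72 = b8 XOR 72 = ca
byte 2: (14 XOR c7) XOR 72 = d3 XOR 72 = a1
byte 3: (95 XOR ce) XOR 6f = 5b XOR 6f = 34
byte 4: (f9 XOR a0) XOR 72 = 59 XOR 72 = 2b
byte 5: (8f XOR c4) XOR 20 = 4b XOR 20 = 6b
byte 6: (eb XOR 17) XOR 74 = fc XOR 74 = 88
byte 7: (f5 XOR 41) XOR 68 = b4 XOR 68 = dc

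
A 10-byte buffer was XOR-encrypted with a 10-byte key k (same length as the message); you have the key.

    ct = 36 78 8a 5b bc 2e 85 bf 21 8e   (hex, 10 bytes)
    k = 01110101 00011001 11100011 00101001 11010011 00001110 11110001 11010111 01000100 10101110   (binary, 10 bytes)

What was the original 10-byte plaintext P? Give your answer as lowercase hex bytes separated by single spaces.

43 61 69 72 6f 20 74 68 65 20

XOR is its own inverse, so applying the key byte-wise gives the result directly.
36 ^ 75 = 43
78 ^ 19 = 61
8a ^ e3 = 69
5b ^ 29 = 72
bc ^ d3 = 6f
2e ^ 0e = 20
85 ^ f1 = 74
bf ^ d7 = 68
21 ^ 44 = 65
8e ^ ae = 20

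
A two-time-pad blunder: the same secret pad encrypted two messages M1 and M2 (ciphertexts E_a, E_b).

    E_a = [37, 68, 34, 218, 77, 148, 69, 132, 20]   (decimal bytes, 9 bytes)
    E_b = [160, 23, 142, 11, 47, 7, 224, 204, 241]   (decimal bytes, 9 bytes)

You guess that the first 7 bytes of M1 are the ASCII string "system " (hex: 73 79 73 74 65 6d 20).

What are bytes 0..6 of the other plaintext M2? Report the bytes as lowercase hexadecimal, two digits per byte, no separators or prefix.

First, E_a ⊕ E_b = (M1 ⊕ K) ⊕ (M2 ⊕ K) = M1 ⊕ M2, so the key drops out. Then M2 = (M1 ⊕ M2) ⊕ M1 over the first 7 bytes.
byte 0: (25 xor a0) xor 73 = 85 xor 73 = f6
byte 1: (44 xor 17) xor 79 = 53 xor 79 = 2a
byte 2: (22 xor 8e) xor 73 = ac xor 73 = df
byte 3: (da xor 0b) xor 74 = d1 xor 74 = a5
byte 4: (4d xor 2f) xor 65 = 62 xor 65 = 07
byte 5: (94 xor 07) xor 6d = 93 xor 6d = fe
byte 6: (45 xor e0) xor 20 = a5 xor 20 = 85

f62adfa507fe85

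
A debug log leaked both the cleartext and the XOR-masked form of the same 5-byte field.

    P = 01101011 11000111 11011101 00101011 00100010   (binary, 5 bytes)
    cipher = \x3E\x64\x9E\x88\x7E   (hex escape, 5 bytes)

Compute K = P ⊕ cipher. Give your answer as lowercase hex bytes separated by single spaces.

Since cipher = P ⊕ K, XORing both sides with P gives K = P ⊕ cipher.
byte 0: 01101011 ^ 00111110 = 01010101
byte 1: 11000111 ^ 01100100 = 10100011
byte 2: 11011101 ^ 10011110 = 01000011
byte 3: 00101011 ^ 10001000 = 10100011
byte 4: 00100010 ^ 01111110 = 01011100

55 a3 43 a3 5c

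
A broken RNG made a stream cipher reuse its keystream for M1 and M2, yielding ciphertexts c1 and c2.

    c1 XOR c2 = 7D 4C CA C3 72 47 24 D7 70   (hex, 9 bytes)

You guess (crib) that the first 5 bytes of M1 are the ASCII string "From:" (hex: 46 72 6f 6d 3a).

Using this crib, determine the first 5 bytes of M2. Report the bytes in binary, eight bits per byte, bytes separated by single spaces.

00111011 00111110 10100101 10101110 01001000

Since c1 ⊕ c2 = M1 ⊕ M2, XORing with the guessed M1 bytes yields the corresponding M2 bytes: M2 = (c1 ⊕ c2) ⊕ M1.
7d xor 46 = 3b
4c xor 72 = 3e
ca xor 6f = a5
c3 xor 6d = ae
72 xor 3a = 48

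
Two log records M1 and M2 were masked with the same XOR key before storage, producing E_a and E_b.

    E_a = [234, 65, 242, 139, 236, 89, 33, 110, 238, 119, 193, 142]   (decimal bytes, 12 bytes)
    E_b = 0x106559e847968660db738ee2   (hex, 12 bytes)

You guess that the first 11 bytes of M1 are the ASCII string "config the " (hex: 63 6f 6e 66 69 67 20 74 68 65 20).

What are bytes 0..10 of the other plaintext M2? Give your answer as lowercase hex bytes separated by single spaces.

99 4b c5 05 c2 a8 87 7a 5d 61 6f

First, E_a ⊕ E_b = (M1 ⊕ K) ⊕ (M2 ⊕ K) = M1 ⊕ M2, so the key drops out. Then M2 = (M1 ⊕ M2) ⊕ M1 over the first 11 bytes.
byte 0: (ea ^ 10) ^ 63 = fa ^ 63 = 99
byte 1: (41 ^ 65) ^ 6f = 24 ^ 6f = 4b
byte 2: (f2 ^ 59) ^ 6e = ab ^ 6e = c5
byte 3: (8b ^ e8) ^ 66 = 63 ^ 66 = 05
byte 4: (ec ^ 47) ^ 69 = ab ^ 69 = c2
byte 5: (59 ^ 96) ^ 67 = cf ^ 67 = a8
byte 6: (21 ^ 86) ^ 20 = a7 ^ 20 = 87
byte 7: (6e ^ 60) ^ 74 = 0e ^ 74 = 7a
byte 8: (ee ^ db) ^ 68 = 35 ^ 68 = 5d
byte 9: (77 ^ 73) ^ 65 = 04 ^ 65 = 61
byte 10: (c1 ^ 8e) ^ 20 = 4f ^ 20 = 6f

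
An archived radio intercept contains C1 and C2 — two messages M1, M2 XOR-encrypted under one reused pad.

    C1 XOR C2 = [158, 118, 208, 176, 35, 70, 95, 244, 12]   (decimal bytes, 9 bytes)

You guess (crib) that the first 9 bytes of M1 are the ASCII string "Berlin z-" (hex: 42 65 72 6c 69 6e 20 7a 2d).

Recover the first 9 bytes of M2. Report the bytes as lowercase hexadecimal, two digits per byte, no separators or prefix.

dc13a2dc4a287f8e21

Since C1 ⊕ C2 = M1 ⊕ M2, XORing with the guessed M1 bytes yields the corresponding M2 bytes: M2 = (C1 ⊕ C2) ⊕ M1.
byte 0: 9e ^ 42 = dc
byte 1: 76 ^ 65 = 13
byte 2: d0 ^ 72 = a2
byte 3: b0 ^ 6c = dc
byte 4: 23 ^ 69 = 4a
byte 5: 46 ^ 6e = 28
byte 6: 5f ^ 20 = 7f
byte 7: f4 ^ 7a = 8e
byte 8: 0c ^ 2d = 21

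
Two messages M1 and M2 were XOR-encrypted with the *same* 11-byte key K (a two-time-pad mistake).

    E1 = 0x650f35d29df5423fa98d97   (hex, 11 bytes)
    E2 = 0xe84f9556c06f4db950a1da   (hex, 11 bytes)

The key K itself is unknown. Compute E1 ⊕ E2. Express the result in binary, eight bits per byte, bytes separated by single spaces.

E1 ⊕ E2 = (M1 ⊕ K) ⊕ (M2 ⊕ K) = M1 ⊕ M2 — the shared key cancels under XOR.
101 ^ 232 = 141
 15 ^  79 =  64
 53 ^ 149 = 160
210 ^  86 = 132
157 ^ 192 =  93
245 ^ 111 = 154
 66 ^  77 =  15
 63 ^ 185 = 134
169 ^  80 = 249
141 ^ 161 =  44
151 ^ 218 =  77

10001101 01000000 10100000 10000100 01011101 10011010 00001111 10000110 11111001 00101100 01001101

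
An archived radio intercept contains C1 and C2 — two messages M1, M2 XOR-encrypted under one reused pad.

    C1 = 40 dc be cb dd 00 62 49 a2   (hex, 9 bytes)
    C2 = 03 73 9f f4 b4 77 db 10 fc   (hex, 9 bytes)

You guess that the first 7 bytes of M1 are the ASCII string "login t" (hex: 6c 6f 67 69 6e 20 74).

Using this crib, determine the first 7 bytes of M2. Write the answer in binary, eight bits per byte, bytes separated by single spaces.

00101111 11000000 01000110 01010110 00000111 01010111 11001101

First, C1 ⊕ C2 = (M1 ⊕ K) ⊕ (M2 ⊕ K) = M1 ⊕ M2, so the key drops out. Then M2 = (M1 ⊕ M2) ⊕ M1 over the first 7 bytes.
byte 0: (40 ^ 03) ^ 6c = 43 ^ 6c = 2f
byte 1: (dc ^ 73) ^ 6f = af ^ 6f = c0
byte 2: (be ^ 9f) ^ 67 = 21 ^ 67 = 46
byte 3: (cb ^ f4) ^ 69 = 3f ^ 69 = 56
byte 4: (dd ^ b4) ^ 6e = 69 ^ 6e = 07
byte 5: (00 ^ 77) ^ 20 = 77 ^ 20 = 57
byte 6: (62 ^ db) ^ 74 = b9 ^ 74 = cd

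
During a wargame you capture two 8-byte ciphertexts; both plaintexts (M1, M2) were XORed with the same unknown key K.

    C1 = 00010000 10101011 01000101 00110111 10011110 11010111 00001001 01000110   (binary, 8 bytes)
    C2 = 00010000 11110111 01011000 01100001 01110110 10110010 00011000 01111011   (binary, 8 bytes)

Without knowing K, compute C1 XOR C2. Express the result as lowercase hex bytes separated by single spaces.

C1 ⊕ C2 = (M1 ⊕ K) ⊕ (M2 ⊕ K) = M1 ⊕ M2 — the shared key cancels under XOR.
 16 ^  16 =   0
171 ^ 247 =  92
 69 ^  88 =  29
 55 ^  97 =  86
158 ^ 118 = 232
215 ^ 178 = 101
  9 ^  24 =  17
 70 ^ 123 =  61

00 5c 1d 56 e8 65 11 3d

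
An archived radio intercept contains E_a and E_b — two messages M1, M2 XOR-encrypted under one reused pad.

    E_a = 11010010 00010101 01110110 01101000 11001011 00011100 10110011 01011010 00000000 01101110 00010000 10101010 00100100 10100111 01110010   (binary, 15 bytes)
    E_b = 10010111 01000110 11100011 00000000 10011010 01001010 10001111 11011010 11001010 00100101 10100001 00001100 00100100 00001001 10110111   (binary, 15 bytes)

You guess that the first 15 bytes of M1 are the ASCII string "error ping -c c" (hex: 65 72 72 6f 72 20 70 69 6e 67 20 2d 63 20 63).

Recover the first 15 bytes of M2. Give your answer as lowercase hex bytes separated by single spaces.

First, E_a ⊕ E_b = (M1 ⊕ K) ⊕ (M2 ⊕ K) = M1 ⊕ M2, so the key drops out. Then M2 = (M1 ⊕ M2) ⊕ M1 over the first 15 bytes.
byte 0: (d2 ^ 97) ^ 65 = 45 ^ 65 = 20
byte 1: (15 ^ 46) ^ 72 = 53 ^ 72 = 21
byte 2: (76 ^ e3) ^ 72 = 95 ^ 72 = e7
byte 3: (68 ^ 00) ^ 6f = 68 ^ 6f = 07
byte 4: (cb ^ 9a) ^ 72 = 51 ^ 72 = 23
byte 5: (1c ^ 4a) ^ 20 = 56 ^ 20 = 76
byte 6: (b3 ^ 8f) ^ 70 = 3c ^ 70 = 4c
byte 7: (5a ^ da) ^ 69 = 80 ^ 69 = e9
byte 8: (00 ^ ca) ^ 6e = ca ^ 6e = a4
byte 9: (6e ^ 25) ^ 67 = 4b ^ 67 = 2c
byte 10: (10 ^ a1) ^ 20 = b1 ^ 20 = 91
byte 11: (aa ^ 0c) ^ 2d = a6 ^ 2d = 8b
byte 12: (24 ^ 24) ^ 63 = 00 ^ 63 = 63
byte 13: (a7 ^ 09) ^ 20 = ae ^ 20 = 8e
byte 14: (72 ^ b7) ^ 63 = c5 ^ 63 = a6

20 21 e7 07 23 76 4c e9 a4 2c 91 8b 63 8e a6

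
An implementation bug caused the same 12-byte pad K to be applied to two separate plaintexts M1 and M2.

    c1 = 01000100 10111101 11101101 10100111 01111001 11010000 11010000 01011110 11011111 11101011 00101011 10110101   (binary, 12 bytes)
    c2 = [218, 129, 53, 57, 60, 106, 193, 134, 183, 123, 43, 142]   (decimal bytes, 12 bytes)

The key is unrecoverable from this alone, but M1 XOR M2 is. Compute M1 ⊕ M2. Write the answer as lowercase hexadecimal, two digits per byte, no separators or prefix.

c1 ⊕ c2 = (M1 ⊕ K) ⊕ (M2 ⊕ K) = M1 ⊕ M2 — the shared key cancels under XOR.
01000100 XOR 11011010 = 10011110
10111101 XOR 10000001 = 00111100
11101101 XOR 00110101 = 11011000
10100111 XOR 00111001 = 10011110
01111001 XOR 00111100 = 01000101
11010000 XOR 01101010 = 10111010
11010000 XOR 11000001 = 00010001
01011110 XOR 10000110 = 11011000
11011111 XOR 10110111 = 01101000
11101011 XOR 01111011 = 10010000
00101011 XOR 00101011 = 00000000
10110101 XOR 10001110 = 00111011

9e3cd89e45ba11d86890003b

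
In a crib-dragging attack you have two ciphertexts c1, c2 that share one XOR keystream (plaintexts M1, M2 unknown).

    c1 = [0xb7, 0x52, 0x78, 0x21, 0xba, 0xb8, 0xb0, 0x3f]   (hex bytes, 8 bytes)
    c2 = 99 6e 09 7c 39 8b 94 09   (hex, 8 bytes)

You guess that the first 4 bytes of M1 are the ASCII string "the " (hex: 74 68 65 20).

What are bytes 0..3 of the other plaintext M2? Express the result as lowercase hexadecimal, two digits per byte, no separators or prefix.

5a54147d

First, c1 ⊕ c2 = (M1 ⊕ K) ⊕ (M2 ⊕ K) = M1 ⊕ M2, so the key drops out. Then M2 = (M1 ⊕ M2) ⊕ M1 over the first 4 bytes.
byte 0: (b7 XOR 99) XOR 74 = 2e XOR 74 = 5a
byte 1: (52 XOR 6e) XOR 68 = 3c XOR 68 = 54
byte 2: (78 XOR 09) XOR 65 = 71 XOR 65 = 14
byte 3: (21 XOR 7c) XOR 20 = 5d XOR 20 = 7d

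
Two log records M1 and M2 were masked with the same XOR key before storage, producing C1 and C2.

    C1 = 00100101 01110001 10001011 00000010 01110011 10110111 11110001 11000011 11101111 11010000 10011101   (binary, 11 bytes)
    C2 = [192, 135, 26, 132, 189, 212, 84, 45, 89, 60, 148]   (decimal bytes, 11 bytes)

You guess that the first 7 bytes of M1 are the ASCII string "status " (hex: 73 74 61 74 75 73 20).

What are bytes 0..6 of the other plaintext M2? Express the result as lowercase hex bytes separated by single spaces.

96 82 f0 f2 bb 10 85

First, C1 ⊕ C2 = (M1 ⊕ K) ⊕ (M2 ⊕ K) = M1 ⊕ M2, so the key drops out. Then M2 = (M1 ⊕ M2) ⊕ M1 over the first 7 bytes.
byte 0: (25 ^ c0) ^ 73 = e5 ^ 73 = 96
byte 1: (71 ^ 87) ^ 74 = f6 ^ 74 = 82
byte 2: (8b ^ 1a) ^ 61 = 91 ^ 61 = f0
byte 3: (02 ^ 84) ^ 74 = 86 ^ 74 = f2
byte 4: (73 ^ bd) ^ 75 = ce ^ 75 = bb
byte 5: (b7 ^ d4) ^ 73 = 63 ^ 73 = 10
byte 6: (f1 ^ 54) ^ 20 = a5 ^ 20 = 85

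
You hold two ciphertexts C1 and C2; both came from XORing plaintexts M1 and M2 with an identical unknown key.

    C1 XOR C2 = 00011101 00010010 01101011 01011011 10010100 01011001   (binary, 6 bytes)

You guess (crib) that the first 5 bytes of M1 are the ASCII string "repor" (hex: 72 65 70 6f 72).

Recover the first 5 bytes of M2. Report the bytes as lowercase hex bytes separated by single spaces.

6f 77 1b 34 e6

Since C1 ⊕ C2 = M1 ⊕ M2, XORing with the guessed M1 bytes yields the corresponding M2 bytes: M2 = (C1 ⊕ C2) ⊕ M1.
byte 0: 1d ⊕ 72 = 6f
byte 1: 12 ⊕ 65 = 77
byte 2: 6b ⊕ 70 = 1b
byte 3: 5b ⊕ 6f = 34
byte 4: 94 ⊕ 72 = e6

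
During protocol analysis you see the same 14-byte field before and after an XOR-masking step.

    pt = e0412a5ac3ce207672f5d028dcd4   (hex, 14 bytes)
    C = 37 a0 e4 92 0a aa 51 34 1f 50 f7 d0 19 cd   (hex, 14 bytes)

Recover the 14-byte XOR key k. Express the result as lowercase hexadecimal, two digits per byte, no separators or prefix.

Since C = pt ⊕ k, XORing both sides with pt gives k = pt ⊕ C.
byte 0: e0 ⊕ 37 = d7
byte 1: 41 ⊕ a0 = e1
byte 2: 2a ⊕ e4 = ce
byte 3: 5a ⊕ 92 = c8
byte 4: c3 ⊕ 0a = c9
byte 5: ce ⊕ aa = 64
byte 6: 20 ⊕ 51 = 71
byte 7: 76 ⊕ 34 = 42
byte 8: 72 ⊕ 1f = 6d
byte 9: f5 ⊕ 50 = a5
byte 10: d0 ⊕ f7 = 27
byte 11: 28 ⊕ d0 = f8
byte 12: dc ⊕ 19 = c5
byte 13: d4 ⊕ cd = 19

d7e1cec8c96471426da527f8c519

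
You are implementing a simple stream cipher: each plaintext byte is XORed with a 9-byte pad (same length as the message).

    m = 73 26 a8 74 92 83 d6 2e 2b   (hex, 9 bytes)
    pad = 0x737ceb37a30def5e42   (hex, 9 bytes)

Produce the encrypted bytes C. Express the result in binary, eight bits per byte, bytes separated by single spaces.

73 xor 73 = 00
26 xor 7c = 5a
a8 xor eb = 43
74 xor 37 = 43
92 xor a3 = 31
83 xor 0d = 8e
d6 xor ef = 39
2e xor 5e = 70
2b xor 42 = 69

00000000 01011010 01000011 01000011 00110001 10001110 00111001 01110000 01101001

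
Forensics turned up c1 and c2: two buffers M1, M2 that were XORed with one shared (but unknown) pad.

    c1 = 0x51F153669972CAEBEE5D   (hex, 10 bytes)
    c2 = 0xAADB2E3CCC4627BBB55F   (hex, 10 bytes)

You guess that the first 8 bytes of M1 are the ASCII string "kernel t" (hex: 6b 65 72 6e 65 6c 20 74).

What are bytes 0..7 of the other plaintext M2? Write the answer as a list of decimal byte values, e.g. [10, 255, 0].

[144, 79, 15, 52, 48, 88, 205, 36]

First, c1 ⊕ c2 = (M1 ⊕ K) ⊕ (M2 ⊕ K) = M1 ⊕ M2, so the key drops out. Then M2 = (M1 ⊕ M2) ⊕ M1 over the first 8 bytes.
byte 0: (51 ⊕ aa) ⊕ 6b = fb ⊕ 6b = 90
byte 1: (f1 ⊕ db) ⊕ 65 = 2a ⊕ 65 = 4f
byte 2: (53 ⊕ 2e) ⊕ 72 = 7d ⊕ 72 = 0f
byte 3: (66 ⊕ 3c) ⊕ 6e = 5a ⊕ 6e = 34
byte 4: (99 ⊕ cc) ⊕ 65 = 55 ⊕ 65 = 30
byte 5: (72 ⊕ 46) ⊕ 6c = 34 ⊕ 6c = 58
byte 6: (ca ⊕ 27) ⊕ 20 = ed ⊕ 20 = cd
byte 7: (eb ⊕ bb) ⊕ 74 = 50 ⊕ 74 = 24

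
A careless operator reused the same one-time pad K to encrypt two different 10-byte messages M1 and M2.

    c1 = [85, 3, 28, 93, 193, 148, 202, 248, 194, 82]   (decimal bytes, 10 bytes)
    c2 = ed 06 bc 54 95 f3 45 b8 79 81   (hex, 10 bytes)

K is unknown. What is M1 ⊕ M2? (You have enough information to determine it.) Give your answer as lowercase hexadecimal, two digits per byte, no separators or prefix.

c1 ⊕ c2 = (M1 ⊕ K) ⊕ (M2 ⊕ K) = M1 ⊕ M2 — the shared key cancels under XOR.
55 ⊕ ed = b8
03 ⊕ 06 = 05
1c ⊕ bc = a0
5d ⊕ 54 = 09
c1 ⊕ 95 = 54
94 ⊕ f3 = 67
ca ⊕ 45 = 8f
f8 ⊕ b8 = 40
c2 ⊕ 79 = bb
52 ⊕ 81 = d3

b805a00954678f40bbd3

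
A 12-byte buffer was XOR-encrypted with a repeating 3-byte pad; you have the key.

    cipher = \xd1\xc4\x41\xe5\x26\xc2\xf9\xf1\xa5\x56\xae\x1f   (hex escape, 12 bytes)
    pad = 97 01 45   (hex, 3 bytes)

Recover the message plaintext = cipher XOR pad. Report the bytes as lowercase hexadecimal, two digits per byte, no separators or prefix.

The 3-byte key repeats, so the effective keystream is 97 01 45 97 01 45 97 01 45 97 01 45.
byte 0: d1 XOR 97 = 46
byte 1: c4 XOR 01 = c5
byte 2: 41 XOR 45 = 04
byte 3: e5 XOR 97 = 72
byte 4: 26 XOR 01 = 27
byte 5: c2 XOR 45 = 87
byte 6: f9 XOR 97 = 6e
byte 7: f1 XOR 01 = f0
byte 8: a5 XOR 45 = e0
byte 9: 56 XOR 97 = c1
byte 10: ae XOR 01 = af
byte 11: 1f XOR 45 = 5a

46c5047227876ef0e0c1af5a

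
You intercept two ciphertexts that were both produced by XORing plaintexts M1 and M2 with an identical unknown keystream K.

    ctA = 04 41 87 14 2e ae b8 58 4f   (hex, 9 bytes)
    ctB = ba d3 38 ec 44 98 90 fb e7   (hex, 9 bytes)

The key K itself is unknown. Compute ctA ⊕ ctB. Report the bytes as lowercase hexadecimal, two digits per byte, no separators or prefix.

ctA ⊕ ctB = (M1 ⊕ K) ⊕ (M2 ⊕ K) = M1 ⊕ M2 — the shared key cancels under XOR.
04 XOR ba = be
41 XOR d3 = 92
87 XOR 38 = bf
14 XOR ec = f8
2e XOR 44 = 6a
ae XOR 98 = 36
b8 XOR 90 = 28
58 XOR fb = a3
4f XOR e7 = a8

be92bff86a3628a3a8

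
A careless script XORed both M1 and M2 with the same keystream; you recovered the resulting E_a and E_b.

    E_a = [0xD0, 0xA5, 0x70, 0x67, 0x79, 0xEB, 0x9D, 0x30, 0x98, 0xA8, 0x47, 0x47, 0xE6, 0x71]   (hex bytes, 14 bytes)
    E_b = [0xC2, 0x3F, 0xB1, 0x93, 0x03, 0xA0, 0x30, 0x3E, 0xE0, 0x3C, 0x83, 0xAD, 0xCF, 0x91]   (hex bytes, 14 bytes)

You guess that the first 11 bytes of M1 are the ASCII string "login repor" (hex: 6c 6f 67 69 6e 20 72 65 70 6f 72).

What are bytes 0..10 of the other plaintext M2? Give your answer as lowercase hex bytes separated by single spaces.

First, E_a ⊕ E_b = (M1 ⊕ K) ⊕ (M2 ⊕ K) = M1 ⊕ M2, so the key drops out. Then M2 = (M1 ⊕ M2) ⊕ M1 over the first 11 bytes.
byte 0: (d0 ^ c2) ^ 6c = 12 ^ 6c = 7e
byte 1: (a5 ^ 3f) ^ 6f = 9a ^ 6f = f5
byte 2: (70 ^ b1) ^ 67 = c1 ^ 67 = a6
byte 3: (67 ^ 93) ^ 69 = f4 ^ 69 = 9d
byte 4: (79 ^ 03) ^ 6e = 7a ^ 6e = 14
byte 5: (eb ^ a0) ^ 20 = 4b ^ 20 = 6b
byte 6: (9d ^ 30) ^ 72 = ad ^ 72 = df
byte 7: (30 ^ 3e) ^ 65 = 0e ^ 65 = 6b
byte 8: (98 ^ e0) ^ 70 = 78 ^ 70 = 08
byte 9: (a8 ^ 3c) ^ 6f = 94 ^ 6f = fb
byte 10: (47 ^ 83) ^ 72 = c4 ^ 72 = b6

7e f5 a6 9d 14 6b df 6b 08 fb b6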